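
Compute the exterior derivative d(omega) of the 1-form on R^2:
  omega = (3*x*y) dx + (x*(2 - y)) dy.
d(omega) = (-3*x - y + 2) dx ∧ dy

For a 1-form omega = sum_i f_i dx_i, the exterior derivative is
  d(omega) = sum_{i < j} (∂f_j/∂x_i - ∂f_i/∂x_j) dx_i ∧ dx_j.
  coefficient of dx ∧ dy: ∂f_2/∂x - ∂f_1/∂y = ∂(x*(2 - y))/∂x - ∂(3*x*y)/∂y = -3*x - y + 2
Assembling: d(omega) = (-3*x - y + 2) dx ∧ dy.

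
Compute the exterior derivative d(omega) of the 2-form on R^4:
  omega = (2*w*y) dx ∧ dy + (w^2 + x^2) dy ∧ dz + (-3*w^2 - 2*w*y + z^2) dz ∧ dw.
d(omega) = (2*y) dx ∧ dy ∧ dw + (2*x) dx ∧ dy ∧ dz

For a 2-form omega = sum_{i<j} g_{ij} dx_i ∧ dx_j, the exterior derivative is
  d(omega) = sum_{i<j} d(g_{ij}) ∧ dx_i ∧ dx_j = sum_{i<j, k} (∂g_{ij}/∂x_k) dx_k ∧ dx_i ∧ dx_j.
Expand each term, using dx_k ∧ dx_i ∧ dx_j = sgn(permutation) dx_{(a)} ∧ dx_{(b)} ∧ dx_{(c)} with (a < b < c) sorted:
  d(2*w*y) includes (∂/∂w)(2*w*y) dw = (2*y) dw, which multiplied by dx ∧ dy gives (2*y) dx ∧ dy ∧ dw
  d(w^2 + x^2) includes (∂/∂x)(w^2 + x^2) dx = (2*x) dx, which multiplied by dy ∧ dz gives (2*x) dx ∧ dy ∧ dz
  d(w^2 + x^2) includes (∂/∂w)(w^2 + x^2) dw = (2*w) dw, which multiplied by dy ∧ dz gives (2*w) dy ∧ dz ∧ dw
  d(-3*w^2 - 2*w*y + z^2) includes (∂/∂y)(-3*w^2 - 2*w*y + z^2) dy = (-2*w) dy, which multiplied by dz ∧ dw gives (-2*w) dy ∧ dz ∧ dw
Collecting like 3-forms: d(omega) = (2*y) dx ∧ dy ∧ dw + (2*x) dx ∧ dy ∧ dz.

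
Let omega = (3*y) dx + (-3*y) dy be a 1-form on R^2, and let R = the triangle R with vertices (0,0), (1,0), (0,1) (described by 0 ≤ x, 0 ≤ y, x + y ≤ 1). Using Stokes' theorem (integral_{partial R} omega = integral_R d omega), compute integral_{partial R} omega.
integral_(partial R) omega = -3/2

Stokes: integral_partial_R omega = integral_R d omega with d omega = (∂Q/∂x - ∂P/∂y) dx ∧ dy.
  ∂Q/∂x = 0
  ∂P/∂y = 3
  integrand = ∂Q/∂x - ∂P/∂y = -3.
Integrating over R: integral_0^1 integral_0^{1-x} (-3) dy dx = -3/2.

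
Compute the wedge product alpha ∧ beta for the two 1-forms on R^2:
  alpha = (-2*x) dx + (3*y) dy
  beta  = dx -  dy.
alpha ∧ beta = (2*x - 3*y) dx ∧ dy

Distribute the wedge, using dx_i ∧ dx_j = -dx_j ∧ dx_i and dx_i ∧ dx_i = 0. For each pair (i, j) with i < j, the coefficient of dx_i ∧ dx_j in alpha ∧ beta is (alpha_i * beta_j - alpha_j * beta_i). Collecting: alpha ∧ beta = (2*x - 3*y) dx ∧ dy.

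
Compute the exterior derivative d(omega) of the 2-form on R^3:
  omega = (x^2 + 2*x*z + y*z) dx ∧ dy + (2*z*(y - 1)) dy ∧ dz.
d(omega) = (2*x + y) dx ∧ dy ∧ dz

For a 2-form omega = sum_{i<j} g_{ij} dx_i ∧ dx_j, the exterior derivative is
  d(omega) = sum_{i<j} d(g_{ij}) ∧ dx_i ∧ dx_j = sum_{i<j, k} (∂g_{ij}/∂x_k) dx_k ∧ dx_i ∧ dx_j.
Expand each term, using dx_k ∧ dx_i ∧ dx_j = sgn(permutation) dx_{(a)} ∧ dx_{(b)} ∧ dx_{(c)} with (a < b < c) sorted:
  d(x^2 + 2*x*z + y*z) includes (∂/∂z)(x^2 + 2*x*z + y*z) dz = (2*x + y) dz, which multiplied by dx ∧ dy gives (2*x + y) dx ∧ dy ∧ dz
Collecting like 3-forms: d(omega) = (2*x + y) dx ∧ dy ∧ dz.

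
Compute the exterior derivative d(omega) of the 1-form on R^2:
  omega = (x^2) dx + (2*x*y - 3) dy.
d(omega) = (2*y) dx ∧ dy

For a 1-form omega = sum_i f_i dx_i, the exterior derivative is
  d(omega) = sum_{i < j} (∂f_j/∂x_i - ∂f_i/∂x_j) dx_i ∧ dx_j.
  coefficient of dx ∧ dy: ∂f_2/∂x - ∂f_1/∂y = ∂(2*x*y - 3)/∂x - ∂(x^2)/∂y = 2*y
Assembling: d(omega) = (2*y) dx ∧ dy.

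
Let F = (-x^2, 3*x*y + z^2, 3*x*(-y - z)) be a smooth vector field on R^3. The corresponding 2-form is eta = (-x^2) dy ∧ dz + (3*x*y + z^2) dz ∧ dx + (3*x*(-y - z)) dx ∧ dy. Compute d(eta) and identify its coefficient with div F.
d(eta) = (-2*x) dx ∧ dy ∧ dz; div F = -2*x

For a 2-form in R^3 of the form above, applying d gives a 3-form with coefficient ∂P/∂x + ∂Q/∂y + ∂R/∂z:
  ∂P/∂x = -2*x
  ∂Q/∂y = 3*x
  ∂R/∂z = -3*x
Sum = -2*x, which is exactly div F.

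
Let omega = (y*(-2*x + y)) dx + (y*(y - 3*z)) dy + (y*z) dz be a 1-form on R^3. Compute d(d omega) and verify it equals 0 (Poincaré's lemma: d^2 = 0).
d(d omega) = 0

Step 1: d omega = sum_{i<j} (∂f_j/∂x_i - ∂f_i/∂x_j) dx_i ∧ dx_j:
  coeff of dx ∧ dy: 2*x - 2*y
  coeff of dx ∧ dz: 0
  coeff of dy ∧ dz: 3*y + z
Step 2: Apply d again to each 2-form coefficient. The only possible 3-form in R^3 is dx ∧ dy ∧ dz, with coefficient
  ∂(coeff of dy∧dz)/∂x - ∂(coeff of dx∧dz)/∂y + ∂(coeff of dx∧dy)/∂z
  = ∂/∂x (3*y + z) - ∂/∂y (0) + ∂/∂z (2*x - 2*y).
Each of these terms simplifies to sums of mixed partials that cancel in pairs. The result is 0 (by equality of mixed partials for smooth functions — Schwarz / Clairaut).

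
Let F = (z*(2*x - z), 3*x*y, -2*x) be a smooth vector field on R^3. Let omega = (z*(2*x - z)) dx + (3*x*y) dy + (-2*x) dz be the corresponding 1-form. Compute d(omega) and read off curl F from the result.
d(omega) = (0) dy ∧ dz + (2*x - 2*z + 2) dz ∧ dx + (3*y) dx ∧ dy; curl F = (0, 2*x - 2*z + 2, 3*y)

d omega = sum_{i<j} (∂f_j/∂x_i - ∂f_i/∂x_j) dx_i ∧ dx_j. Under the identification (dy ∧ dz, dz ∧ dx, dx ∧ dy) ↔ (e_x, e_y, e_z), the coefficients are exactly the components of curl F. Compute:
  ∂R/∂y - ∂Q/∂z = (0) - (0) = 0
  ∂P/∂z - ∂R/∂x = (2*x - 2*z) - (-2) = 2*x - 2*z + 2
  ∂Q/∂x - ∂P/∂y = (3*y) - (0) = 3*y.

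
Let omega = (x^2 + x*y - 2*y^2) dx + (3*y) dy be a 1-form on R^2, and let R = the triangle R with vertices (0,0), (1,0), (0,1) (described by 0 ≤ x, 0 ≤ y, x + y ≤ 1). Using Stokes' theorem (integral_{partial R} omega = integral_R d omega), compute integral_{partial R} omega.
integral_(partial R) omega = 1/2

Stokes: integral_partial_R omega = integral_R d omega with d omega = (∂Q/∂x - ∂P/∂y) dx ∧ dy.
  ∂Q/∂x = 0
  ∂P/∂y = x - 4*y
  integrand = ∂Q/∂x - ∂P/∂y = -x + 4*y.
Integrating over R: integral_0^1 integral_0^{1-x} (-x + 4*y) dy dx = 1/2.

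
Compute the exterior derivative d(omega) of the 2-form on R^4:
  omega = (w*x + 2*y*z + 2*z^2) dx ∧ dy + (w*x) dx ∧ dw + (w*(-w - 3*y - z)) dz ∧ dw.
d(omega) = (2*y + 4*z) dx ∧ dy ∧ dz + (x) dx ∧ dy ∧ dw + (-3*w) dy ∧ dz ∧ dw

For a 2-form omega = sum_{i<j} g_{ij} dx_i ∧ dx_j, the exterior derivative is
  d(omega) = sum_{i<j} d(g_{ij}) ∧ dx_i ∧ dx_j = sum_{i<j, k} (∂g_{ij}/∂x_k) dx_k ∧ dx_i ∧ dx_j.
Expand each term, using dx_k ∧ dx_i ∧ dx_j = sgn(permutation) dx_{(a)} ∧ dx_{(b)} ∧ dx_{(c)} with (a < b < c) sorted:
  d(w*x + 2*y*z + 2*z^2) includes (∂/∂z)(w*x + 2*y*z + 2*z^2) dz = (2*y + 4*z) dz, which multiplied by dx ∧ dy gives (2*y + 4*z) dx ∧ dy ∧ dz
  d(w*x + 2*y*z + 2*z^2) includes (∂/∂w)(w*x + 2*y*z + 2*z^2) dw = (x) dw, which multiplied by dx ∧ dy gives (x) dx ∧ dy ∧ dw
  d(w*(-w - 3*y - z)) includes (∂/∂y)(w*(-w - 3*y - z)) dy = (-3*w) dy, which multiplied by dz ∧ dw gives (-3*w) dy ∧ dz ∧ dw
Collecting like 3-forms: d(omega) = (2*y + 4*z) dx ∧ dy ∧ dz + (x) dx ∧ dy ∧ dw + (-3*w) dy ∧ dz ∧ dw.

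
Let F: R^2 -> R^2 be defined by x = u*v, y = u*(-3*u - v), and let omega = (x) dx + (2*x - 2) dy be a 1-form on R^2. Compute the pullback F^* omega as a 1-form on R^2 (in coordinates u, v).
F^* omega = (-12*u^2*v - u*v^2 + 12*u + 2*v) du + (u*(-u*v + 2)) dv

Using F^*(f dg) = (f ∘ F) d(g ∘ F), substitute each coordinate x_i by F_i(u, v) in f_i, and replace dx_i by d F_i = (∂F_i/∂u) du + (∂F_i/∂v) dv.
  For the x component: f_1(F) = u*v; d F_1 = (v) du + (u) dv
  For the y component: f_2(F) = 2*u*v - 2; d F_2 = (-6*u - v) du + (-u) dv
Combining and collecting du, dv coefficients:
  coeff of du: -12*u^2*v - u*v^2 + 12*u + 2*v
  coeff of dv: u*(-u*v + 2)
F^* omega = (-12*u^2*v - u*v^2 + 12*u + 2*v) du + (u*(-u*v + 2)) dv.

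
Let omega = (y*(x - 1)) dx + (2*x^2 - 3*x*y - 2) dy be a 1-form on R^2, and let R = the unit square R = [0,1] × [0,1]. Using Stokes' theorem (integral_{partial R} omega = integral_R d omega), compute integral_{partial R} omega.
integral_(partial R) omega = 1

Stokes: integral_partial_R omega = integral_R d omega with d omega = (∂Q/∂x - ∂P/∂y) dx ∧ dy.
  ∂Q/∂x = 4*x - 3*y
  ∂P/∂y = x - 1
  integrand = ∂Q/∂x - ∂P/∂y = 3*x - 3*y + 1.
Integrating over R: integral_0^1 integral_0^1 (3*x - 3*y + 1) dx dy = 1.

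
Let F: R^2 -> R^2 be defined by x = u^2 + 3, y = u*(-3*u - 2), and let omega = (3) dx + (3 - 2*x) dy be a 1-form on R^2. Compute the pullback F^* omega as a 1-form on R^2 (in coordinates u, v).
F^* omega = (12*u^3 + 4*u^2 + 24*u + 6) du

Using F^*(f dg) = (f ∘ F) d(g ∘ F), substitute each coordinate x_i by F_i(u, v) in f_i, and replace dx_i by d F_i = (∂F_i/∂u) du + (∂F_i/∂v) dv.
  For the x component: f_1(F) = 3; d F_1 = (2*u) du + (0) dv
  For the y component: f_2(F) = -2*u^2 - 3; d F_2 = (-6*u - 2) du + (0) dv
Combining and collecting du, dv coefficients:
  coeff of du: 12*u^3 + 4*u^2 + 24*u + 6
  coeff of dv: 0
F^* omega = (12*u^3 + 4*u^2 + 24*u + 6) du.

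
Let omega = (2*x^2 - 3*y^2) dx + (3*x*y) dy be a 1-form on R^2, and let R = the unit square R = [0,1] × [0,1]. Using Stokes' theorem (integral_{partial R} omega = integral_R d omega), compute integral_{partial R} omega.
integral_(partial R) omega = 9/2

Stokes: integral_partial_R omega = integral_R d omega with d omega = (∂Q/∂x - ∂P/∂y) dx ∧ dy.
  ∂Q/∂x = 3*y
  ∂P/∂y = -6*y
  integrand = ∂Q/∂x - ∂P/∂y = 9*y.
Integrating over R: integral_0^1 integral_0^1 (9*y) dx dy = 9/2.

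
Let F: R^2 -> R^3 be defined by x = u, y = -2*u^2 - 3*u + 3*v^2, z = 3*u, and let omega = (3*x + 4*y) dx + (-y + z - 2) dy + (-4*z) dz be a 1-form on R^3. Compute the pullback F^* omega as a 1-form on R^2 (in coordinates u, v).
F^* omega = (-8*u^3 - 38*u^2 + 12*u*v^2 - 55*u + 21*v^2 + 6) du + (6*v*(2*u^2 + 6*u - 3*v^2 - 2)) dv

Using F^*(f dg) = (f ∘ F) d(g ∘ F), substitute each coordinate x_i by F_i(u, v) in f_i, and replace dx_i by d F_i = (∂F_i/∂u) du + (∂F_i/∂v) dv.
  For the x component: f_1(F) = -8*u^2 - 9*u + 12*v^2; d F_1 = (1) du + (0) dv
  For the y component: f_2(F) = 2*u^2 + 6*u - 3*v^2 - 2; d F_2 = (-4*u - 3) du + (6*v) dv
  For the z component: f_3(F) = -12*u; d F_3 = (3) du + (0) dv
Combining and collecting du, dv coefficients:
  coeff of du: -8*u^3 - 38*u^2 + 12*u*v^2 - 55*u + 21*v^2 + 6
  coeff of dv: 6*v*(2*u^2 + 6*u - 3*v^2 - 2)
F^* omega = (-8*u^3 - 38*u^2 + 12*u*v^2 - 55*u + 21*v^2 + 6) du + (6*v*(2*u^2 + 6*u - 3*v^2 - 2)) dv.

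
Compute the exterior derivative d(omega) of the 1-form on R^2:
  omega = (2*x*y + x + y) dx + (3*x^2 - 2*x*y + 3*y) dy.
d(omega) = (4*x - 2*y - 1) dx ∧ dy

For a 1-form omega = sum_i f_i dx_i, the exterior derivative is
  d(omega) = sum_{i < j} (∂f_j/∂x_i - ∂f_i/∂x_j) dx_i ∧ dx_j.
  coefficient of dx ∧ dy: ∂f_2/∂x - ∂f_1/∂y = ∂(3*x^2 - 2*x*y + 3*y)/∂x - ∂(2*x*y + x + y)/∂y = 4*x - 2*y - 1
Assembling: d(omega) = (4*x - 2*y - 1) dx ∧ dy.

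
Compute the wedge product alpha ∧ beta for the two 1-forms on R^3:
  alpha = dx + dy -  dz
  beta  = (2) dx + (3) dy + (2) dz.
alpha ∧ beta = (1) dx ∧ dy + (4) dx ∧ dz + (5) dy ∧ dz

Distribute the wedge, using dx_i ∧ dx_j = -dx_j ∧ dx_i and dx_i ∧ dx_i = 0. For each pair (i, j) with i < j, the coefficient of dx_i ∧ dx_j in alpha ∧ beta is (alpha_i * beta_j - alpha_j * beta_i). Collecting: alpha ∧ beta = (1) dx ∧ dy + (4) dx ∧ dz + (5) dy ∧ dz.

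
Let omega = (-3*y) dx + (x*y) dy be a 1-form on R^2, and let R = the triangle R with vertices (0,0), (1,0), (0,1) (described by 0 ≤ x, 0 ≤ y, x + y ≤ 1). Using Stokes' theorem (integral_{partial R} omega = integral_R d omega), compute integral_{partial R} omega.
integral_(partial R) omega = 5/3

Stokes: integral_partial_R omega = integral_R d omega with d omega = (∂Q/∂x - ∂P/∂y) dx ∧ dy.
  ∂Q/∂x = y
  ∂P/∂y = -3
  integrand = ∂Q/∂x - ∂P/∂y = y + 3.
Integrating over R: integral_0^1 integral_0^{1-x} (y + 3) dy dx = 5/3.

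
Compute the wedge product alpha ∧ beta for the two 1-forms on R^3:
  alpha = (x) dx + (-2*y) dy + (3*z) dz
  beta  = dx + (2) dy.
alpha ∧ beta = (2*x + 2*y) dx ∧ dy + (-3*z) dx ∧ dz + (-6*z) dy ∧ dz

Distribute the wedge, using dx_i ∧ dx_j = -dx_j ∧ dx_i and dx_i ∧ dx_i = 0. For each pair (i, j) with i < j, the coefficient of dx_i ∧ dx_j in alpha ∧ beta is (alpha_i * beta_j - alpha_j * beta_i). Collecting: alpha ∧ beta = (2*x + 2*y) dx ∧ dy + (-3*z) dx ∧ dz + (-6*z) dy ∧ dz.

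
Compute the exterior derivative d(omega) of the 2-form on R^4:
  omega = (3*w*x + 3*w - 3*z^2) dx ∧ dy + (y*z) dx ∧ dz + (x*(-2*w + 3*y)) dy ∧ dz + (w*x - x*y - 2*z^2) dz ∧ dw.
d(omega) = (-2*w + 3*y - 7*z) dx ∧ dy ∧ dz + (3*x + 3) dx ∧ dy ∧ dw + (-3*x) dy ∧ dz ∧ dw + (w - y) dx ∧ dz ∧ dw

For a 2-form omega = sum_{i<j} g_{ij} dx_i ∧ dx_j, the exterior derivative is
  d(omega) = sum_{i<j} d(g_{ij}) ∧ dx_i ∧ dx_j = sum_{i<j, k} (∂g_{ij}/∂x_k) dx_k ∧ dx_i ∧ dx_j.
Expand each term, using dx_k ∧ dx_i ∧ dx_j = sgn(permutation) dx_{(a)} ∧ dx_{(b)} ∧ dx_{(c)} with (a < b < c) sorted:
  d(3*w*x + 3*w - 3*z^2) includes (∂/∂z)(3*w*x + 3*w - 3*z^2) dz = (-6*z) dz, which multiplied by dx ∧ dy gives (-6*z) dx ∧ dy ∧ dz
  d(3*w*x + 3*w - 3*z^2) includes (∂/∂w)(3*w*x + 3*w - 3*z^2) dw = (3*x + 3) dw, which multiplied by dx ∧ dy gives (3*x + 3) dx ∧ dy ∧ dw
  d(y*z) includes (∂/∂y)(y*z) dy = (z) dy, which multiplied by dx ∧ dz gives (-z) dx ∧ dy ∧ dz
  d(x*(-2*w + 3*y)) includes (∂/∂x)(x*(-2*w + 3*y)) dx = (-2*w + 3*y) dx, which multiplied by dy ∧ dz gives (-2*w + 3*y) dx ∧ dy ∧ dz
  d(x*(-2*w + 3*y)) includes (∂/∂w)(x*(-2*w + 3*y)) dw = (-2*x) dw, which multiplied by dy ∧ dz gives (-2*x) dy ∧ dz ∧ dw
  d(w*x - x*y - 2*z^2) includes (∂/∂x)(w*x - x*y - 2*z^2) dx = (w - y) dx, which multiplied by dz ∧ dw gives (w - y) dx ∧ dz ∧ dw
  d(w*x - x*y - 2*z^2) includes (∂/∂y)(w*x - x*y - 2*z^2) dy = (-x) dy, which multiplied by dz ∧ dw gives (-x) dy ∧ dz ∧ dw
Collecting like 3-forms: d(omega) = (-2*w + 3*y - 7*z) dx ∧ dy ∧ dz + (3*x + 3) dx ∧ dy ∧ dw + (-3*x) dy ∧ dz ∧ dw + (w - y) dx ∧ dz ∧ dw.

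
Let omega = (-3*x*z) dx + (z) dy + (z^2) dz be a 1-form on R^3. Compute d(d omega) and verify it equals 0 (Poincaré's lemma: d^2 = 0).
d(d omega) = 0

Step 1: d omega = sum_{i<j} (∂f_j/∂x_i - ∂f_i/∂x_j) dx_i ∧ dx_j:
  coeff of dx ∧ dy: 0
  coeff of dx ∧ dz: 3*x
  coeff of dy ∧ dz: -1
Step 2: Apply d again to each 2-form coefficient. The only possible 3-form in R^3 is dx ∧ dy ∧ dz, with coefficient
  ∂(coeff of dy∧dz)/∂x - ∂(coeff of dx∧dz)/∂y + ∂(coeff of dx∧dy)/∂z
  = ∂/∂x (-1) - ∂/∂y (3*x) + ∂/∂z (0).
Each of these terms simplifies to sums of mixed partials that cancel in pairs. The result is 0 (by equality of mixed partials for smooth functions — Schwarz / Clairaut).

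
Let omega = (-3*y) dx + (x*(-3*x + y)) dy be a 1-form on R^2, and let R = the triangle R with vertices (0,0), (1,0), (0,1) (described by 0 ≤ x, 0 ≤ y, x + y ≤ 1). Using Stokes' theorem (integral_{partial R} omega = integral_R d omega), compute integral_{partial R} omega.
integral_(partial R) omega = 2/3

Stokes: integral_partial_R omega = integral_R d omega with d omega = (∂Q/∂x - ∂P/∂y) dx ∧ dy.
  ∂Q/∂x = -6*x + y
  ∂P/∂y = -3
  integrand = ∂Q/∂x - ∂P/∂y = -6*x + y + 3.
Integrating over R: integral_0^1 integral_0^{1-x} (-6*x + y + 3) dy dx = 2/3.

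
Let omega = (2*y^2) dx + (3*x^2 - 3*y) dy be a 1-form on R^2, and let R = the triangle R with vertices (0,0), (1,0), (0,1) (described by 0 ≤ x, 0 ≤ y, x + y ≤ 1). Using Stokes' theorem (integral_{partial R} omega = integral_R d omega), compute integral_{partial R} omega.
integral_(partial R) omega = 1/3

Stokes: integral_partial_R omega = integral_R d omega with d omega = (∂Q/∂x - ∂P/∂y) dx ∧ dy.
  ∂Q/∂x = 6*x
  ∂P/∂y = 4*y
  integrand = ∂Q/∂x - ∂P/∂y = 6*x - 4*y.
Integrating over R: integral_0^1 integral_0^{1-x} (6*x - 4*y) dy dx = 1/3.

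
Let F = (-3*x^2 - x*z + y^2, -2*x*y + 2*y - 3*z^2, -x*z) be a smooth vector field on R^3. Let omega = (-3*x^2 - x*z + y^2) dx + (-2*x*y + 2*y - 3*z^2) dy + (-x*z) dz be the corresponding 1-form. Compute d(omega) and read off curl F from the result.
d(omega) = (6*z) dy ∧ dz + (-x + z) dz ∧ dx + (-4*y) dx ∧ dy; curl F = (6*z, -x + z, -4*y)

d omega = sum_{i<j} (∂f_j/∂x_i - ∂f_i/∂x_j) dx_i ∧ dx_j. Under the identification (dy ∧ dz, dz ∧ dx, dx ∧ dy) ↔ (e_x, e_y, e_z), the coefficients are exactly the components of curl F. Compute:
  ∂R/∂y - ∂Q/∂z = (0) - (-6*z) = 6*z
  ∂P/∂z - ∂R/∂x = (-x) - (-z) = -x + z
  ∂Q/∂x - ∂P/∂y = (-2*y) - (2*y) = -4*y.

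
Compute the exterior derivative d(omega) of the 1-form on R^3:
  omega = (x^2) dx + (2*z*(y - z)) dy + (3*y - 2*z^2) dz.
d(omega) = (-2*y + 4*z + 3) dy ∧ dz

For a 1-form omega = sum_i f_i dx_i, the exterior derivative is
  d(omega) = sum_{i < j} (∂f_j/∂x_i - ∂f_i/∂x_j) dx_i ∧ dx_j.
  coefficient of dy ∧ dz: ∂f_3/∂y - ∂f_2/∂z = ∂(3*y - 2*z^2)/∂y - ∂(2*z*(y - z))/∂z = -2*y + 4*z + 3
Assembling: d(omega) = (-2*y + 4*z + 3) dy ∧ dz.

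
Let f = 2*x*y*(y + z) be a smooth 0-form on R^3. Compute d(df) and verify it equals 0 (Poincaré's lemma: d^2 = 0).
d(df) = 0

Step 1: df = sum_i (∂f/∂x_i) dx_i = (2*y*(y + z)) dx + (2*x*(2*y + z)) dy + (2*x*y) dz.
Step 2: Apply d again. Using the 1-form formula, the coefficient of dx ∧ dy in d(df) is ∂^2 f/∂x ∂y - ∂^2 f/∂y ∂x = (4*y + 2*z) - (4*y + 2*z) = 0 (equality of mixed partials for smooth f).
Similarly for dx ∧ dz and dy ∧ dz — all coefficients vanish. So d(df) = 0.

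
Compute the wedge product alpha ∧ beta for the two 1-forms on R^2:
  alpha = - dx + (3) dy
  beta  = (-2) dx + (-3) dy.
alpha ∧ beta = (9) dx ∧ dy

Distribute the wedge, using dx_i ∧ dx_j = -dx_j ∧ dx_i and dx_i ∧ dx_i = 0. For each pair (i, j) with i < j, the coefficient of dx_i ∧ dx_j in alpha ∧ beta is (alpha_i * beta_j - alpha_j * beta_i). Collecting: alpha ∧ beta = (9) dx ∧ dy.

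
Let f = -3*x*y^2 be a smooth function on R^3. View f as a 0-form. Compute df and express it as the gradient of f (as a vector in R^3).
df = (-3*y^2) dx + (-6*x*y) dy + (0) dz; grad f = (-3*y^2, -6*x*y, 0)

For a 0-form f, d f = (∂f/∂x) dx + (∂f/∂y) dy + (∂f/∂z) dz. The components of the vector representation are exactly the entries of grad f in Cartesian coordinates:
  ∂f/∂x = -3*y^2
  ∂f/∂y = -6*x*y
  ∂f/∂z = 0.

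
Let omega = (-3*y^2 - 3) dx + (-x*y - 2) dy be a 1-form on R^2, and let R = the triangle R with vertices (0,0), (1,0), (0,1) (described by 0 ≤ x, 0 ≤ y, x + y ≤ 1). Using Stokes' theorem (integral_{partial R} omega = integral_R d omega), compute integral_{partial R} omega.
integral_(partial R) omega = 5/6

Stokes: integral_partial_R omega = integral_R d omega with d omega = (∂Q/∂x - ∂P/∂y) dx ∧ dy.
  ∂Q/∂x = -y
  ∂P/∂y = -6*y
  integrand = ∂Q/∂x - ∂P/∂y = 5*y.
Integrating over R: integral_0^1 integral_0^{1-x} (5*y) dy dx = 5/6.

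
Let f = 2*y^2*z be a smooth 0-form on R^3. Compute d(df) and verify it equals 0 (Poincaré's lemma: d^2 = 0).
d(df) = 0

Step 1: df = sum_i (∂f/∂x_i) dx_i = (0) dx + (4*y*z) dy + (2*y^2) dz.
Step 2: Apply d again. Using the 1-form formula, the coefficient of dx ∧ dy in d(df) is ∂^2 f/∂x ∂y - ∂^2 f/∂y ∂x = (0) - (0) = 0 (equality of mixed partials for smooth f).
Similarly for dx ∧ dz and dy ∧ dz — all coefficients vanish. So d(df) = 0.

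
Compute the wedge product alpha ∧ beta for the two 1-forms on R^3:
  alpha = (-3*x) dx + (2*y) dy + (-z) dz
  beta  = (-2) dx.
alpha ∧ beta = (4*y) dx ∧ dy + (-2*z) dx ∧ dz

Distribute the wedge, using dx_i ∧ dx_j = -dx_j ∧ dx_i and dx_i ∧ dx_i = 0. For each pair (i, j) with i < j, the coefficient of dx_i ∧ dx_j in alpha ∧ beta is (alpha_i * beta_j - alpha_j * beta_i). Collecting: alpha ∧ beta = (4*y) dx ∧ dy + (-2*z) dx ∧ dz.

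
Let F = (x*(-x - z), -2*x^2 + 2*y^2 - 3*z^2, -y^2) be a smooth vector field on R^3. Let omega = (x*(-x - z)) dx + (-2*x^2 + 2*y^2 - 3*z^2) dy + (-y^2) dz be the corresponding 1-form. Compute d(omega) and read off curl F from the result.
d(omega) = (-2*y + 6*z) dy ∧ dz + (-x) dz ∧ dx + (-4*x) dx ∧ dy; curl F = (-2*y + 6*z, -x, -4*x)

d omega = sum_{i<j} (∂f_j/∂x_i - ∂f_i/∂x_j) dx_i ∧ dx_j. Under the identification (dy ∧ dz, dz ∧ dx, dx ∧ dy) ↔ (e_x, e_y, e_z), the coefficients are exactly the components of curl F. Compute:
  ∂R/∂y - ∂Q/∂z = (-2*y) - (-6*z) = -2*y + 6*z
  ∂P/∂z - ∂R/∂x = (-x) - (0) = -x
  ∂Q/∂x - ∂P/∂y = (-4*x) - (0) = -4*x.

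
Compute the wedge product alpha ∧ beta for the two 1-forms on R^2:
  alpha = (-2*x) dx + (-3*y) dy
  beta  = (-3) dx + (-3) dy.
alpha ∧ beta = (6*x - 9*y) dx ∧ dy

Distribute the wedge, using dx_i ∧ dx_j = -dx_j ∧ dx_i and dx_i ∧ dx_i = 0. For each pair (i, j) with i < j, the coefficient of dx_i ∧ dx_j in alpha ∧ beta is (alpha_i * beta_j - alpha_j * beta_i). Collecting: alpha ∧ beta = (6*x - 9*y) dx ∧ dy.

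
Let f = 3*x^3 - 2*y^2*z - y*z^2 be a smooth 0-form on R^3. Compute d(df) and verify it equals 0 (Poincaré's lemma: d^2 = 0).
d(df) = 0

Step 1: df = sum_i (∂f/∂x_i) dx_i = (9*x^2) dx + (z*(-4*y - z)) dy + (2*y*(-y - z)) dz.
Step 2: Apply d again. Using the 1-form formula, the coefficient of dx ∧ dy in d(df) is ∂^2 f/∂x ∂y - ∂^2 f/∂y ∂x = (0) - (0) = 0 (equality of mixed partials for smooth f).
Similarly for dx ∧ dz and dy ∧ dz — all coefficients vanish. So d(df) = 0.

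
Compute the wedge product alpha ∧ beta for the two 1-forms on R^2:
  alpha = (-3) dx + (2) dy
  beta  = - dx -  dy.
alpha ∧ beta = (5) dx ∧ dy

Distribute the wedge, using dx_i ∧ dx_j = -dx_j ∧ dx_i and dx_i ∧ dx_i = 0. For each pair (i, j) with i < j, the coefficient of dx_i ∧ dx_j in alpha ∧ beta is (alpha_i * beta_j - alpha_j * beta_i). Collecting: alpha ∧ beta = (5) dx ∧ dy.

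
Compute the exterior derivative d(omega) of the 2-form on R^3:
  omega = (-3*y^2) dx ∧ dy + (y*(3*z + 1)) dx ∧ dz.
d(omega) = (-3*z - 1) dx ∧ dy ∧ dz

For a 2-form omega = sum_{i<j} g_{ij} dx_i ∧ dx_j, the exterior derivative is
  d(omega) = sum_{i<j} d(g_{ij}) ∧ dx_i ∧ dx_j = sum_{i<j, k} (∂g_{ij}/∂x_k) dx_k ∧ dx_i ∧ dx_j.
Expand each term, using dx_k ∧ dx_i ∧ dx_j = sgn(permutation) dx_{(a)} ∧ dx_{(b)} ∧ dx_{(c)} with (a < b < c) sorted:
  d(y*(3*z + 1)) includes (∂/∂y)(y*(3*z + 1)) dy = (3*z + 1) dy, which multiplied by dx ∧ dz gives (-3*z - 1) dx ∧ dy ∧ dz
Collecting like 3-forms: d(omega) = (-3*z - 1) dx ∧ dy ∧ dz.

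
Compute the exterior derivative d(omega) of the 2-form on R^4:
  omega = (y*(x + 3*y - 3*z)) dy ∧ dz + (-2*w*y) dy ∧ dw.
d(omega) = (y) dx ∧ dy ∧ dz

For a 2-form omega = sum_{i<j} g_{ij} dx_i ∧ dx_j, the exterior derivative is
  d(omega) = sum_{i<j} d(g_{ij}) ∧ dx_i ∧ dx_j = sum_{i<j, k} (∂g_{ij}/∂x_k) dx_k ∧ dx_i ∧ dx_j.
Expand each term, using dx_k ∧ dx_i ∧ dx_j = sgn(permutation) dx_{(a)} ∧ dx_{(b)} ∧ dx_{(c)} with (a < b < c) sorted:
  d(y*(x + 3*y - 3*z)) includes (∂/∂x)(y*(x + 3*y - 3*z)) dx = (y) dx, which multiplied by dy ∧ dz gives (y) dx ∧ dy ∧ dz
Collecting like 3-forms: d(omega) = (y) dx ∧ dy ∧ dz.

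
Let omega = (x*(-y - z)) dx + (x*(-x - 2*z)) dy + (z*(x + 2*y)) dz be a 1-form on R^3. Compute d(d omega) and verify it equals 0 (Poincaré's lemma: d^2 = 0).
d(d omega) = 0

Step 1: d omega = sum_{i<j} (∂f_j/∂x_i - ∂f_i/∂x_j) dx_i ∧ dx_j:
  coeff of dx ∧ dy: -x - 2*z
  coeff of dx ∧ dz: x + z
  coeff of dy ∧ dz: 2*x + 2*z
Step 2: Apply d again to each 2-form coefficient. The only possible 3-form in R^3 is dx ∧ dy ∧ dz, with coefficient
  ∂(coeff of dy∧dz)/∂x - ∂(coeff of dx∧dz)/∂y + ∂(coeff of dx∧dy)/∂z
  = ∂/∂x (2*x + 2*z) - ∂/∂y (x + z) + ∂/∂z (-x - 2*z).
Each of these terms simplifies to sums of mixed partials that cancel in pairs. The result is 0 (by equality of mixed partials for smooth functions — Schwarz / Clairaut).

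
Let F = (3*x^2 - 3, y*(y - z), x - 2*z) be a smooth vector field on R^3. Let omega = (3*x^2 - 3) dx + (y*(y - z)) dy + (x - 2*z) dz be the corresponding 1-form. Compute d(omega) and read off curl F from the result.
d(omega) = (y) dy ∧ dz + (-1) dz ∧ dx + (0) dx ∧ dy; curl F = (y, -1, 0)

d omega = sum_{i<j} (∂f_j/∂x_i - ∂f_i/∂x_j) dx_i ∧ dx_j. Under the identification (dy ∧ dz, dz ∧ dx, dx ∧ dy) ↔ (e_x, e_y, e_z), the coefficients are exactly the components of curl F. Compute:
  ∂R/∂y - ∂Q/∂z = (0) - (-y) = y
  ∂P/∂z - ∂R/∂x = (0) - (1) = -1
  ∂Q/∂x - ∂P/∂y = (0) - (0) = 0.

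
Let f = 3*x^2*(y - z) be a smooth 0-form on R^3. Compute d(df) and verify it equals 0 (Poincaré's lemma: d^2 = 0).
d(df) = 0

Step 1: df = sum_i (∂f/∂x_i) dx_i = (6*x*(y - z)) dx + (3*x^2) dy + (-3*x^2) dz.
Step 2: Apply d again. Using the 1-form formula, the coefficient of dx ∧ dy in d(df) is ∂^2 f/∂x ∂y - ∂^2 f/∂y ∂x = (6*x) - (6*x) = 0 (equality of mixed partials for smooth f).
Similarly for dx ∧ dz and dy ∧ dz — all coefficients vanish. So d(df) = 0.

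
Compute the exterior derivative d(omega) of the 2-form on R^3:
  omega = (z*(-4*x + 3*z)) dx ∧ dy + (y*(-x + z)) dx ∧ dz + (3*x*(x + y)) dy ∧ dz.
d(omega) = (3*x + 3*y + 5*z) dx ∧ dy ∧ dz

For a 2-form omega = sum_{i<j} g_{ij} dx_i ∧ dx_j, the exterior derivative is
  d(omega) = sum_{i<j} d(g_{ij}) ∧ dx_i ∧ dx_j = sum_{i<j, k} (∂g_{ij}/∂x_k) dx_k ∧ dx_i ∧ dx_j.
Expand each term, using dx_k ∧ dx_i ∧ dx_j = sgn(permutation) dx_{(a)} ∧ dx_{(b)} ∧ dx_{(c)} with (a < b < c) sorted:
  d(z*(-4*x + 3*z)) includes (∂/∂z)(z*(-4*x + 3*z)) dz = (-4*x + 6*z) dz, which multiplied by dx ∧ dy gives (-4*x + 6*z) dx ∧ dy ∧ dz
  d(y*(-x + z)) includes (∂/∂y)(y*(-x + z)) dy = (-x + z) dy, which multiplied by dx ∧ dz gives (x - z) dx ∧ dy ∧ dz
  d(3*x*(x + y)) includes (∂/∂x)(3*x*(x + y)) dx = (6*x + 3*y) dx, which multiplied by dy ∧ dz gives (6*x + 3*y) dx ∧ dy ∧ dz
Collecting like 3-forms: d(omega) = (3*x + 3*y + 5*z) dx ∧ dy ∧ dz.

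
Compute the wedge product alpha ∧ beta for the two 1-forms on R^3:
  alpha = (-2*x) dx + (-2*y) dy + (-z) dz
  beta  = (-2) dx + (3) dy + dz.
alpha ∧ beta = (-6*x - 4*y) dx ∧ dy + (-2*x - 2*z) dx ∧ dz + (-2*y + 3*z) dy ∧ dz

Distribute the wedge, using dx_i ∧ dx_j = -dx_j ∧ dx_i and dx_i ∧ dx_i = 0. For each pair (i, j) with i < j, the coefficient of dx_i ∧ dx_j in alpha ∧ beta is (alpha_i * beta_j - alpha_j * beta_i). Collecting: alpha ∧ beta = (-6*x - 4*y) dx ∧ dy + (-2*x - 2*z) dx ∧ dz + (-2*y + 3*z) dy ∧ dz.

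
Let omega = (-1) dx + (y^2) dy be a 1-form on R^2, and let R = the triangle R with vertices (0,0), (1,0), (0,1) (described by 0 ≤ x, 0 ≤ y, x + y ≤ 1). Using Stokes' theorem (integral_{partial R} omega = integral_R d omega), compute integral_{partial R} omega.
integral_(partial R) omega = 0

Stokes: integral_partial_R omega = integral_R d omega with d omega = (∂Q/∂x - ∂P/∂y) dx ∧ dy.
  ∂Q/∂x = 0
  ∂P/∂y = 0
  integrand = ∂Q/∂x - ∂P/∂y = 0.
Integrating over R: integral_0^1 integral_0^{1-x} (0) dy dx = 0.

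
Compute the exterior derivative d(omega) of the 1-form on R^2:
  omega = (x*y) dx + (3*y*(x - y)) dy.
d(omega) = (-x + 3*y) dx ∧ dy

For a 1-form omega = sum_i f_i dx_i, the exterior derivative is
  d(omega) = sum_{i < j} (∂f_j/∂x_i - ∂f_i/∂x_j) dx_i ∧ dx_j.
  coefficient of dx ∧ dy: ∂f_2/∂x - ∂f_1/∂y = ∂(3*y*(x - y))/∂x - ∂(x*y)/∂y = -x + 3*y
Assembling: d(omega) = (-x + 3*y) dx ∧ dy.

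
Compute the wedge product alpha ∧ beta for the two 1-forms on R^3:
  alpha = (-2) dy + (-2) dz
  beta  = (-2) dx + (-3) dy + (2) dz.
alpha ∧ beta = (-4) dx ∧ dy + (-10) dy ∧ dz + (-4) dx ∧ dz

Distribute the wedge, using dx_i ∧ dx_j = -dx_j ∧ dx_i and dx_i ∧ dx_i = 0. For each pair (i, j) with i < j, the coefficient of dx_i ∧ dx_j in alpha ∧ beta is (alpha_i * beta_j - alpha_j * beta_i). Collecting: alpha ∧ beta = (-4) dx ∧ dy + (-10) dy ∧ dz + (-4) dx ∧ dz.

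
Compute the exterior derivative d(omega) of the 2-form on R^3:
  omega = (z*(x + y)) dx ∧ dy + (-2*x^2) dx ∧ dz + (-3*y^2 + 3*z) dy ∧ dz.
d(omega) = (x + y) dx ∧ dy ∧ dz

For a 2-form omega = sum_{i<j} g_{ij} dx_i ∧ dx_j, the exterior derivative is
  d(omega) = sum_{i<j} d(g_{ij}) ∧ dx_i ∧ dx_j = sum_{i<j, k} (∂g_{ij}/∂x_k) dx_k ∧ dx_i ∧ dx_j.
Expand each term, using dx_k ∧ dx_i ∧ dx_j = sgn(permutation) dx_{(a)} ∧ dx_{(b)} ∧ dx_{(c)} with (a < b < c) sorted:
  d(z*(x + y)) includes (∂/∂z)(z*(x + y)) dz = (x + y) dz, which multiplied by dx ∧ dy gives (x + y) dx ∧ dy ∧ dz
Collecting like 3-forms: d(omega) = (x + y) dx ∧ dy ∧ dz.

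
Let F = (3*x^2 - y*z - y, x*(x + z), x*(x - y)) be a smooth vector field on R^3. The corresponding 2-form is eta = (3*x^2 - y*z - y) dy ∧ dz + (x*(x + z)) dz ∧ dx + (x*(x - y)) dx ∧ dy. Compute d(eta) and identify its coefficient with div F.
d(eta) = (6*x) dx ∧ dy ∧ dz; div F = 6*x

For a 2-form in R^3 of the form above, applying d gives a 3-form with coefficient ∂P/∂x + ∂Q/∂y + ∂R/∂z:
  ∂P/∂x = 6*x
  ∂Q/∂y = 0
  ∂R/∂z = 0
Sum = 6*x, which is exactly div F.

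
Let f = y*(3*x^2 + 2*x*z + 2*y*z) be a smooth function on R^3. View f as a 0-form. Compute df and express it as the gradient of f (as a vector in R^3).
df = (2*y*(3*x + z)) dx + (3*x^2 + 2*x*z + 4*y*z) dy + (2*y*(x + y)) dz; grad f = (2*y*(3*x + z), 3*x^2 + 2*x*z + 4*y*z, 2*y*(x + y))

For a 0-form f, d f = (∂f/∂x) dx + (∂f/∂y) dy + (∂f/∂z) dz. The components of the vector representation are exactly the entries of grad f in Cartesian coordinates:
  ∂f/∂x = 2*y*(3*x + z)
  ∂f/∂y = 3*x^2 + 2*x*z + 4*y*z
  ∂f/∂z = 2*y*(x + y).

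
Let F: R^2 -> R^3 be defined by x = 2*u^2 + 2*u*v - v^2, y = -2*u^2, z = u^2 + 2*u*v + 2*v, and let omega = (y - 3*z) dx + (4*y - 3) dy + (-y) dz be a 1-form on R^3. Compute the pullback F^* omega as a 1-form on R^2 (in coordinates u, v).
F^* omega = (16*u^3 - 30*u^2*v - 12*u*v^2 - 24*u*v + 12*u - 12*v^2) du + (-6*u^3 - 2*u^2*v + 4*u^2 + 12*u*v^2 - 12*u*v + 12*v^2) dv

Using F^*(f dg) = (f ∘ F) d(g ∘ F), substitute each coordinate x_i by F_i(u, v) in f_i, and replace dx_i by d F_i = (∂F_i/∂u) du + (∂F_i/∂v) dv.
  For the x component: f_1(F) = -5*u^2 - 6*u*v - 6*v; d F_1 = (4*u + 2*v) du + (2*u - 2*v) dv
  For the y component: f_2(F) = -8*u^2 - 3; d F_2 = (-4*u) du + (0) dv
  For the z component: f_3(F) = 2*u^2; d F_3 = (2*u + 2*v) du + (2*u + 2) dv
Combining and collecting du, dv coefficients:
  coeff of du: 16*u^3 - 30*u^2*v - 12*u*v^2 - 24*u*v + 12*u - 12*v^2
  coeff of dv: -6*u^3 - 2*u^2*v + 4*u^2 + 12*u*v^2 - 12*u*v + 12*v^2
F^* omega = (16*u^3 - 30*u^2*v - 12*u*v^2 - 24*u*v + 12*u - 12*v^2) du + (-6*u^3 - 2*u^2*v + 4*u^2 + 12*u*v^2 - 12*u*v + 12*v^2) dv.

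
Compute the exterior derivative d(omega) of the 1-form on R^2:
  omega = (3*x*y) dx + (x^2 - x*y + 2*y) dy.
d(omega) = (-x - y) dx ∧ dy

For a 1-form omega = sum_i f_i dx_i, the exterior derivative is
  d(omega) = sum_{i < j} (∂f_j/∂x_i - ∂f_i/∂x_j) dx_i ∧ dx_j.
  coefficient of dx ∧ dy: ∂f_2/∂x - ∂f_1/∂y = ∂(x^2 - x*y + 2*y)/∂x - ∂(3*x*y)/∂y = -x - y
Assembling: d(omega) = (-x - y) dx ∧ dy.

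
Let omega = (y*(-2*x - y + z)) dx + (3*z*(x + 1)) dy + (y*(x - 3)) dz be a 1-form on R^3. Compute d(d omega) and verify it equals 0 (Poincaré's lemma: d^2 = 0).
d(d omega) = 0

Step 1: d omega = sum_{i<j} (∂f_j/∂x_i - ∂f_i/∂x_j) dx_i ∧ dx_j:
  coeff of dx ∧ dy: 2*x + 2*y + 2*z
  coeff of dx ∧ dz: 0
  coeff of dy ∧ dz: -2*x - 6
Step 2: Apply d again to each 2-form coefficient. The only possible 3-form in R^3 is dx ∧ dy ∧ dz, with coefficient
  ∂(coeff of dy∧dz)/∂x - ∂(coeff of dx∧dz)/∂y + ∂(coeff of dx∧dy)/∂z
  = ∂/∂x (-2*x - 6) - ∂/∂y (0) + ∂/∂z (2*x + 2*y + 2*z).
Each of these terms simplifies to sums of mixed partials that cancel in pairs. The result is 0 (by equality of mixed partials for smooth functions — Schwarz / Clairaut).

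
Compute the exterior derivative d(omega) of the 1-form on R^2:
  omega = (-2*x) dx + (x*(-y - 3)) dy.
d(omega) = (-y - 3) dx ∧ dy

For a 1-form omega = sum_i f_i dx_i, the exterior derivative is
  d(omega) = sum_{i < j} (∂f_j/∂x_i - ∂f_i/∂x_j) dx_i ∧ dx_j.
  coefficient of dx ∧ dy: ∂f_2/∂x - ∂f_1/∂y = ∂(x*(-y - 3))/∂x - ∂(-2*x)/∂y = -y - 3
Assembling: d(omega) = (-y - 3) dx ∧ dy.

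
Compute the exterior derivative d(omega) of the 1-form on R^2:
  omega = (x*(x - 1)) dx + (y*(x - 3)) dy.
d(omega) = (y) dx ∧ dy

For a 1-form omega = sum_i f_i dx_i, the exterior derivative is
  d(omega) = sum_{i < j} (∂f_j/∂x_i - ∂f_i/∂x_j) dx_i ∧ dx_j.
  coefficient of dx ∧ dy: ∂f_2/∂x - ∂f_1/∂y = ∂(y*(x - 3))/∂x - ∂(x*(x - 1))/∂y = y
Assembling: d(omega) = (y) dx ∧ dy.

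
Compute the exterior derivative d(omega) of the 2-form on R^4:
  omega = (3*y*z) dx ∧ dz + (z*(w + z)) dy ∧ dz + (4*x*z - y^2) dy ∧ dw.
d(omega) = (-3*z) dx ∧ dy ∧ dz + (-4*x + z) dy ∧ dz ∧ dw + (4*z) dx ∧ dy ∧ dw

For a 2-form omega = sum_{i<j} g_{ij} dx_i ∧ dx_j, the exterior derivative is
  d(omega) = sum_{i<j} d(g_{ij}) ∧ dx_i ∧ dx_j = sum_{i<j, k} (∂g_{ij}/∂x_k) dx_k ∧ dx_i ∧ dx_j.
Expand each term, using dx_k ∧ dx_i ∧ dx_j = sgn(permutation) dx_{(a)} ∧ dx_{(b)} ∧ dx_{(c)} with (a < b < c) sorted:
  d(3*y*z) includes (∂/∂y)(3*y*z) dy = (3*z) dy, which multiplied by dx ∧ dz gives (-3*z) dx ∧ dy ∧ dz
  d(z*(w + z)) includes (∂/∂w)(z*(w + z)) dw = (z) dw, which multiplied by dy ∧ dz gives (z) dy ∧ dz ∧ dw
  d(4*x*z - y^2) includes (∂/∂x)(4*x*z - y^2) dx = (4*z) dx, which multiplied by dy ∧ dw gives (4*z) dx ∧ dy ∧ dw
  d(4*x*z - y^2) includes (∂/∂z)(4*x*z - y^2) dz = (4*x) dz, which multiplied by dy ∧ dw gives (-4*x) dy ∧ dz ∧ dw
Collecting like 3-forms: d(omega) = (-3*z) dx ∧ dy ∧ dz + (-4*x + z) dy ∧ dz ∧ dw + (4*z) dx ∧ dy ∧ dw.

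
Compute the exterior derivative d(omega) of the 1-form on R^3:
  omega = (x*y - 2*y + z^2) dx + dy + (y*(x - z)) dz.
d(omega) = (2 - x) dx ∧ dy + (y - 2*z) dx ∧ dz + (x - z) dy ∧ dz

For a 1-form omega = sum_i f_i dx_i, the exterior derivative is
  d(omega) = sum_{i < j} (∂f_j/∂x_i - ∂f_i/∂x_j) dx_i ∧ dx_j.
  coefficient of dx ∧ dy: ∂f_2/∂x - ∂f_1/∂y = ∂(1)/∂x - ∂(x*y - 2*y + z^2)/∂y = 2 - x
  coefficient of dx ∧ dz: ∂f_3/∂x - ∂f_1/∂z = ∂(y*(x - z))/∂x - ∂(x*y - 2*y + z^2)/∂z = y - 2*z
  coefficient of dy ∧ dz: ∂f_3/∂y - ∂f_2/∂z = ∂(y*(x - z))/∂y - ∂(1)/∂z = x - z
Assembling: d(omega) = (2 - x) dx ∧ dy + (y - 2*z) dx ∧ dz + (x - z) dy ∧ dz.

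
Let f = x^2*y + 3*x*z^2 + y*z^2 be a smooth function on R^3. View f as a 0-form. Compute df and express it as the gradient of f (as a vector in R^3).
df = (2*x*y + 3*z^2) dx + (x^2 + z^2) dy + (2*z*(3*x + y)) dz; grad f = (2*x*y + 3*z^2, x^2 + z^2, 2*z*(3*x + y))

For a 0-form f, d f = (∂f/∂x) dx + (∂f/∂y) dy + (∂f/∂z) dz. The components of the vector representation are exactly the entries of grad f in Cartesian coordinates:
  ∂f/∂x = 2*x*y + 3*z^2
  ∂f/∂y = x^2 + z^2
  ∂f/∂z = 2*z*(3*x + y).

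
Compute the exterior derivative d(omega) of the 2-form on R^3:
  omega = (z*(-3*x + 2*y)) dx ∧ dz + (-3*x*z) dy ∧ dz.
d(omega) = (-5*z) dx ∧ dy ∧ dz

For a 2-form omega = sum_{i<j} g_{ij} dx_i ∧ dx_j, the exterior derivative is
  d(omega) = sum_{i<j} d(g_{ij}) ∧ dx_i ∧ dx_j = sum_{i<j, k} (∂g_{ij}/∂x_k) dx_k ∧ dx_i ∧ dx_j.
Expand each term, using dx_k ∧ dx_i ∧ dx_j = sgn(permutation) dx_{(a)} ∧ dx_{(b)} ∧ dx_{(c)} with (a < b < c) sorted:
  d(z*(-3*x + 2*y)) includes (∂/∂y)(z*(-3*x + 2*y)) dy = (2*z) dy, which multiplied by dx ∧ dz gives (-2*z) dx ∧ dy ∧ dz
  d(-3*x*z) includes (∂/∂x)(-3*x*z) dx = (-3*z) dx, which multiplied by dy ∧ dz gives (-3*z) dx ∧ dy ∧ dz
Collecting like 3-forms: d(omega) = (-5*z) dx ∧ dy ∧ dz.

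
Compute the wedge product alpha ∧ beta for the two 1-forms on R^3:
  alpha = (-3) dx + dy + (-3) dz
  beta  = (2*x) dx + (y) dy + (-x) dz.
alpha ∧ beta = (-2*x - 3*y) dx ∧ dy + (9*x) dx ∧ dz + (-x + 3*y) dy ∧ dz

Distribute the wedge, using dx_i ∧ dx_j = -dx_j ∧ dx_i and dx_i ∧ dx_i = 0. For each pair (i, j) with i < j, the coefficient of dx_i ∧ dx_j in alpha ∧ beta is (alpha_i * beta_j - alpha_j * beta_i). Collecting: alpha ∧ beta = (-2*x - 3*y) dx ∧ dy + (9*x) dx ∧ dz + (-x + 3*y) dy ∧ dz.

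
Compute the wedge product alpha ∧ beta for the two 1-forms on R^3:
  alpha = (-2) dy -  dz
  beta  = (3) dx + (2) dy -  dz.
alpha ∧ beta = (6) dx ∧ dy + (4) dy ∧ dz + (3) dx ∧ dz

Distribute the wedge, using dx_i ∧ dx_j = -dx_j ∧ dx_i and dx_i ∧ dx_i = 0. For each pair (i, j) with i < j, the coefficient of dx_i ∧ dx_j in alpha ∧ beta is (alpha_i * beta_j - alpha_j * beta_i). Collecting: alpha ∧ beta = (6) dx ∧ dy + (4) dy ∧ dz + (3) dx ∧ dz.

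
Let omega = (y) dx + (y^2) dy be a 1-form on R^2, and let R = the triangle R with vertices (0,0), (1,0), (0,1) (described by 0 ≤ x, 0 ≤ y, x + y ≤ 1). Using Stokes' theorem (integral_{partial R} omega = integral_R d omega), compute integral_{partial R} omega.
integral_(partial R) omega = -1/2

Stokes: integral_partial_R omega = integral_R d omega with d omega = (∂Q/∂x - ∂P/∂y) dx ∧ dy.
  ∂Q/∂x = 0
  ∂P/∂y = 1
  integrand = ∂Q/∂x - ∂P/∂y = -1.
Integrating over R: integral_0^1 integral_0^{1-x} (-1) dy dx = -1/2.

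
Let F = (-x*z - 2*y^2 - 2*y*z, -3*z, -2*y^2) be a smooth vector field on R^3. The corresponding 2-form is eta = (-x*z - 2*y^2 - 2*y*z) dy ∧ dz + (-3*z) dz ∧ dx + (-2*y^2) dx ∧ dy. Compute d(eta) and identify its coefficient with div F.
d(eta) = (-z) dx ∧ dy ∧ dz; div F = -z

For a 2-form in R^3 of the form above, applying d gives a 3-form with coefficient ∂P/∂x + ∂Q/∂y + ∂R/∂z:
  ∂P/∂x = -z
  ∂Q/∂y = 0
  ∂R/∂z = 0
Sum = -z, which is exactly div F.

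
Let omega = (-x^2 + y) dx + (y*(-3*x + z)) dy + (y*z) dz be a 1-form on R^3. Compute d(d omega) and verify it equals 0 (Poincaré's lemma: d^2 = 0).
d(d omega) = 0

Step 1: d omega = sum_{i<j} (∂f_j/∂x_i - ∂f_i/∂x_j) dx_i ∧ dx_j:
  coeff of dx ∧ dy: -3*y - 1
  coeff of dx ∧ dz: 0
  coeff of dy ∧ dz: -y + z
Step 2: Apply d again to each 2-form coefficient. The only possible 3-form in R^3 is dx ∧ dy ∧ dz, with coefficient
  ∂(coeff of dy∧dz)/∂x - ∂(coeff of dx∧dz)/∂y + ∂(coeff of dx∧dy)/∂z
  = ∂/∂x (-y + z) - ∂/∂y (0) + ∂/∂z (-3*y - 1).
Each of these terms simplifies to sums of mixed partials that cancel in pairs. The result is 0 (by equality of mixed partials for smooth functions — Schwarz / Clairaut).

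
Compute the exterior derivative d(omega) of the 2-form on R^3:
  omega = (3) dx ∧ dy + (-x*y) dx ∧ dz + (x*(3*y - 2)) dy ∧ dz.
d(omega) = (x + 3*y - 2) dx ∧ dy ∧ dz

For a 2-form omega = sum_{i<j} g_{ij} dx_i ∧ dx_j, the exterior derivative is
  d(omega) = sum_{i<j} d(g_{ij}) ∧ dx_i ∧ dx_j = sum_{i<j, k} (∂g_{ij}/∂x_k) dx_k ∧ dx_i ∧ dx_j.
Expand each term, using dx_k ∧ dx_i ∧ dx_j = sgn(permutation) dx_{(a)} ∧ dx_{(b)} ∧ dx_{(c)} with (a < b < c) sorted:
  d(-x*y) includes (∂/∂y)(-x*y) dy = (-x) dy, which multiplied by dx ∧ dz gives (x) dx ∧ dy ∧ dz
  d(x*(3*y - 2)) includes (∂/∂x)(x*(3*y - 2)) dx = (3*y - 2) dx, which multiplied by dy ∧ dz gives (3*y - 2) dx ∧ dy ∧ dz
Collecting like 3-forms: d(omega) = (x + 3*y - 2) dx ∧ dy ∧ dz.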